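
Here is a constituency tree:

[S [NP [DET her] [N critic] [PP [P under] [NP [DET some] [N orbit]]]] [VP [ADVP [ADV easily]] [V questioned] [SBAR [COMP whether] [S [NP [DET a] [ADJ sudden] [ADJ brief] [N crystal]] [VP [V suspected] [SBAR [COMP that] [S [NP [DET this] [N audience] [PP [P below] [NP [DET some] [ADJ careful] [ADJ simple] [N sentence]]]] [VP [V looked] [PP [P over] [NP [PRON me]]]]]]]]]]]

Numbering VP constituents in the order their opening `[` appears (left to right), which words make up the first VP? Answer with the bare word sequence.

easily questioned whether a sudden brief crystal suspected that this audience below some careful simple sentence looked over me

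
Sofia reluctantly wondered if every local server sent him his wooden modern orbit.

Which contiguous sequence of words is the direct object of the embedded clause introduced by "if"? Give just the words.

his wooden modern orbit

Within the embedded clause introduced by "if", the direct object of "sent" is "his wooden modern orbit".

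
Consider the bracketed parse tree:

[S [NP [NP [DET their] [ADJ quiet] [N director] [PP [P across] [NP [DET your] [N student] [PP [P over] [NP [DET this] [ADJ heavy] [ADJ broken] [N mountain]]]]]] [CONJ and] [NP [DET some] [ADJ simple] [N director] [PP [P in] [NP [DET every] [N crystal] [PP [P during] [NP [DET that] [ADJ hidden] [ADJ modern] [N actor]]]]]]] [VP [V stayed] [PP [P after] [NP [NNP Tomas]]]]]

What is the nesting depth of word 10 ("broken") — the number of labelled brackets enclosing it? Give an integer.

8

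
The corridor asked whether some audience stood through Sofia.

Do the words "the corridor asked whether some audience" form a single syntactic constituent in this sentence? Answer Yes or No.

The smallest constituent containing the whole sequence is the clause [S the corridor asked whether some audience stood through Sofia], but the sequence is only part of it — it straddles the boundary between noun phrase "the corridor" and verb phrase "asked whether some audience stood through Sofia".

No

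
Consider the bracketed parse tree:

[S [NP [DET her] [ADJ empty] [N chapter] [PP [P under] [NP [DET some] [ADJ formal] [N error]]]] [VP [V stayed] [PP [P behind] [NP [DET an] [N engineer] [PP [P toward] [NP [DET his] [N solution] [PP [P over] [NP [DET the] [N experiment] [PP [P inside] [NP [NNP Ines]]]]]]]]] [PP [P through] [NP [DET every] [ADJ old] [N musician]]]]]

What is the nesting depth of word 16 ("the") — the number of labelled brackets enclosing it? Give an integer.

Path from the root down to the word: S → VP → PP → NP → PP → NP → PP → NP → DET. That is 9 enclosing brackets.

9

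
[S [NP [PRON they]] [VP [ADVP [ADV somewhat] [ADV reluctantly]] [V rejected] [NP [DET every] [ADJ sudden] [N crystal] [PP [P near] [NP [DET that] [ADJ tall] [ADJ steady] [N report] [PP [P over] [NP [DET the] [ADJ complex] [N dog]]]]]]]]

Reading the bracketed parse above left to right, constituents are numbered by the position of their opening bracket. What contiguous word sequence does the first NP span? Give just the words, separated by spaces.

they

In left-to-right order the NP constituents are "they"; "every sudden crystal near that tall steady report over the complex dog"; "that tall steady report over the complex dog"; "the complex dog". Number 1 is "they".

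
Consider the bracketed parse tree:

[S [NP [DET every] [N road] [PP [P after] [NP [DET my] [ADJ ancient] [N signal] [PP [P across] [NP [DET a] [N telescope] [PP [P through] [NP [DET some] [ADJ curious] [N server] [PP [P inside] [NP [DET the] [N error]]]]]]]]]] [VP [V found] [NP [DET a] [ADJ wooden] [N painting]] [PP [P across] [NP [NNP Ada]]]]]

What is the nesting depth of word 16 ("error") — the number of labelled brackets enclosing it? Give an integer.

Path from the root down to the word: S → NP → PP → NP → PP → NP → PP → NP → PP → NP → N. That is 11 enclosing brackets.

11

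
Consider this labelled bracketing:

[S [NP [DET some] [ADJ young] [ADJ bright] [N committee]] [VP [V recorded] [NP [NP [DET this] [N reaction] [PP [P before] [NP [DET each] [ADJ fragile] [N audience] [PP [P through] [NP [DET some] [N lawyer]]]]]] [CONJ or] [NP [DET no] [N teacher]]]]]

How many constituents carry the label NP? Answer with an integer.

6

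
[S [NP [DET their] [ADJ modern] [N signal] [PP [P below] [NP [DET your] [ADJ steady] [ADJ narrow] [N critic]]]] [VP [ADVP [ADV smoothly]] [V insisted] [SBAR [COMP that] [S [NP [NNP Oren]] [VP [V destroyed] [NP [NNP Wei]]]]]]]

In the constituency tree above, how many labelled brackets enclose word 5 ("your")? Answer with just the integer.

The word sits inside DET, which is inside NP, inside PP, inside NP, inside S — 5 brackets in all.

5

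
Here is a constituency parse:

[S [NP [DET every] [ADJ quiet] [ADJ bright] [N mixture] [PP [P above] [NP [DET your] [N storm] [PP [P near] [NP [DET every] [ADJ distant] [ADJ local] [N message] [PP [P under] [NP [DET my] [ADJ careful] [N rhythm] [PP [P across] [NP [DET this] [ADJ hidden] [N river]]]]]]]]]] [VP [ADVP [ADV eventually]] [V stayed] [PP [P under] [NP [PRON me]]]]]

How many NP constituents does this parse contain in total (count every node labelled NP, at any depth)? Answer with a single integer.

6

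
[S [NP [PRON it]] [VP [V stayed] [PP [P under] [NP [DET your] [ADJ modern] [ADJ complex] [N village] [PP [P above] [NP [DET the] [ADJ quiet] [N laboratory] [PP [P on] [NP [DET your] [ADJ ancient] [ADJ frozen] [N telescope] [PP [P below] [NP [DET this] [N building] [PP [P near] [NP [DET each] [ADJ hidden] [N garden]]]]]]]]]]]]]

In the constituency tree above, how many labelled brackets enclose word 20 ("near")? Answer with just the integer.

12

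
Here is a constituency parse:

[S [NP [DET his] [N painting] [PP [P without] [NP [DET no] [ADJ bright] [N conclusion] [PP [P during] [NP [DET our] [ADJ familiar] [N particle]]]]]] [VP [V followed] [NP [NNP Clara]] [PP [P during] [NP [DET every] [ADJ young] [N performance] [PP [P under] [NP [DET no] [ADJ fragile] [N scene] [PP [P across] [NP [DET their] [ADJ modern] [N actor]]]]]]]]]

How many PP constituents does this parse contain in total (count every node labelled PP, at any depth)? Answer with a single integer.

The PP constituents are: [PP without no bright conclusion during our familiar particle]; [PP during our familiar particle]; [PP during every young performance under no fragile scene across their modern actor]; [PP under no fragile scene across their modern actor]; [PP across their modern actor]. Total: 5.

5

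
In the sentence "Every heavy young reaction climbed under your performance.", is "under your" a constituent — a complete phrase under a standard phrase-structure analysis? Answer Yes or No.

"under" belongs to the preposition "under" while "your" belongs to the noun phrase "your performance"; a span that runs across that boundary is not a single phrase.

No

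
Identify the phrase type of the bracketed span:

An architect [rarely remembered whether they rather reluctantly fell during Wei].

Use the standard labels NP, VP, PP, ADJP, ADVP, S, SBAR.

VP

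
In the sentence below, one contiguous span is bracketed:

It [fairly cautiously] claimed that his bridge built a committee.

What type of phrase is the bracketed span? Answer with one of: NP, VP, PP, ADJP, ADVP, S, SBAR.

ADVP

The bracketed span "fairly cautiously" is headed by "cautiously", making it an adverb phrase (ADVP).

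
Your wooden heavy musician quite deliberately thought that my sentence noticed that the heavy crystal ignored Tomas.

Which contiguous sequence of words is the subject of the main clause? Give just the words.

In the main clause the verb is "thought"; the NP preceding it, "your wooden heavy musician", is the subject.

your wooden heavy musician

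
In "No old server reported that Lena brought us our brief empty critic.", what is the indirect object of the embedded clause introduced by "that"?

us

Within the embedded clause introduced by "that", the indirect object of "brought" is "us".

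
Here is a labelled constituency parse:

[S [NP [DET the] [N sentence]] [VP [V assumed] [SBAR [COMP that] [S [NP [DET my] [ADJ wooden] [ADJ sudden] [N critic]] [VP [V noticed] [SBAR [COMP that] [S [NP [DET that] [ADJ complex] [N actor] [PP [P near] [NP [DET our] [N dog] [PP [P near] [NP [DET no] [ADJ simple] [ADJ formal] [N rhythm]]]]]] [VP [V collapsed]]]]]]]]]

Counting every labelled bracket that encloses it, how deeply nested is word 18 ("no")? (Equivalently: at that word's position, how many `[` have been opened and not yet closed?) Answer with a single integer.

13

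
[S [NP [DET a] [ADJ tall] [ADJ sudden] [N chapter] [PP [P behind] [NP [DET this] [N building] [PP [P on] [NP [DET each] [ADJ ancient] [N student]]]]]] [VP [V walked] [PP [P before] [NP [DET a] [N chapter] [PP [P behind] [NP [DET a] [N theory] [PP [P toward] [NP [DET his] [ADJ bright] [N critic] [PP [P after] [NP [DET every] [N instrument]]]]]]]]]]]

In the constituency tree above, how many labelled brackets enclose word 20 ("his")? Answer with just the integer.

Counting open brackets not yet closed at "his": [S [VP [PP [NP [PP [NP [PP [NP [DET = 9.

9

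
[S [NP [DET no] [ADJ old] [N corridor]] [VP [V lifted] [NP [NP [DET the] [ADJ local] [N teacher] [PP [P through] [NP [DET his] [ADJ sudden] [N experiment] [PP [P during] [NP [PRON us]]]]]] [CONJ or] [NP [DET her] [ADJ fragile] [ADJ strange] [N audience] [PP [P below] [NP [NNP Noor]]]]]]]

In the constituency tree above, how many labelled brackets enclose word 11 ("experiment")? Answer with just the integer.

The word sits inside N, which is inside NP, inside PP, inside NP, inside NP, inside VP, inside S — 7 brackets in all.

7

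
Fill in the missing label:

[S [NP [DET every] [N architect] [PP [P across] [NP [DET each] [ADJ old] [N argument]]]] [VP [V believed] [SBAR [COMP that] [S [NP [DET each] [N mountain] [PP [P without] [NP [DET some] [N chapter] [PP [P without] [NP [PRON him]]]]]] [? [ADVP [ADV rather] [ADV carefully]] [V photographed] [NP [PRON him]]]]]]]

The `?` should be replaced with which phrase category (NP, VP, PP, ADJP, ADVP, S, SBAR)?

VP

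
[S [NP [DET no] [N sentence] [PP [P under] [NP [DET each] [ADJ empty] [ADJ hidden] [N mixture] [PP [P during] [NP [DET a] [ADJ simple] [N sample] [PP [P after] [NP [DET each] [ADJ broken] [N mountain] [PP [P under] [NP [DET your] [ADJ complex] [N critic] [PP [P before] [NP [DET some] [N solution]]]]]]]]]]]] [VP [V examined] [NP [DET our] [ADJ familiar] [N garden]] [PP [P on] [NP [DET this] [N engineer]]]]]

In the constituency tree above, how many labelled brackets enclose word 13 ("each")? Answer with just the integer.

9

Counting open brackets not yet closed at "each": [S [NP [PP [NP [PP [NP [PP [NP [DET = 9.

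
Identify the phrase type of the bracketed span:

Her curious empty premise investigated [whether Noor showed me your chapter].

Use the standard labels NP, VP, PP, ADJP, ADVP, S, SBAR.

SBAR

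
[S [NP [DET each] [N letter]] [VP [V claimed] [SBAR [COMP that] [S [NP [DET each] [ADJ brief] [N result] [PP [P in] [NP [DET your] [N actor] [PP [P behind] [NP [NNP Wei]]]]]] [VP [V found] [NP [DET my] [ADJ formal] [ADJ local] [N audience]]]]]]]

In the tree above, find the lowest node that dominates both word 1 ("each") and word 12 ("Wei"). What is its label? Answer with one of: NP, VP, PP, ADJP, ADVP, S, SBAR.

S

The smallest bracket enclosing both words is [S each letter claimed that each brief result in your actor behind Wei found my formal local audience], so the label is S.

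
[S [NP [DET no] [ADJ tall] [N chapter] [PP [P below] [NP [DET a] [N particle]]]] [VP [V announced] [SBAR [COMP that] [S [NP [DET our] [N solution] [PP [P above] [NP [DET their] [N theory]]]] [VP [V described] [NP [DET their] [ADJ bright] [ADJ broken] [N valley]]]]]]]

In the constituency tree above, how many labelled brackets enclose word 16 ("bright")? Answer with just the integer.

Path from the root down to the word: S → VP → SBAR → S → VP → NP → ADJ. That is 7 enclosing brackets.

7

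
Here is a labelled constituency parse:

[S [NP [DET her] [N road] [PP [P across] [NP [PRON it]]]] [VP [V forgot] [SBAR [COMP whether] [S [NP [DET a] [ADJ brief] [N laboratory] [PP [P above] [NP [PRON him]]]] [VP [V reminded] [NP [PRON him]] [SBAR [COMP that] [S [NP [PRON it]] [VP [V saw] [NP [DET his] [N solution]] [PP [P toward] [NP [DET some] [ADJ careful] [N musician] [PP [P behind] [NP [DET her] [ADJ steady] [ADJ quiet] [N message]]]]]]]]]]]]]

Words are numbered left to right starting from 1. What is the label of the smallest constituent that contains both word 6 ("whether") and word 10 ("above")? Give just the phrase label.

Both words fall inside [SBAR whether a brief laboratory above him reminded him that it saw his solution toward some careful musician behind her steady quiet message] (words 6–27), and no smaller constituent contains them both. Label: SBAR.

SBAR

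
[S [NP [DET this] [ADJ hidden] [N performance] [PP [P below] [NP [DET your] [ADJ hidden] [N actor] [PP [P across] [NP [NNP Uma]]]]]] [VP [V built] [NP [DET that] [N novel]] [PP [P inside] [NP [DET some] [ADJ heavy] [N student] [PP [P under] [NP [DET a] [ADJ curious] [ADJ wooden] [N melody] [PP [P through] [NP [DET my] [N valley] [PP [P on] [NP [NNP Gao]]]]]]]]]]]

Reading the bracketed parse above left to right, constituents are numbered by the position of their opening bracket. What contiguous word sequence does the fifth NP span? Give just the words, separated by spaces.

some heavy student under a curious wooden melody through my valley on Gao

In left-to-right order the NP constituents are "this hidden performance below your hidden actor across Uma"; "your hidden actor across Uma"; "Uma"; "that novel"; "some heavy student under a curious wooden melody through my valley on Gao"; "a curious wooden melody through my valley on Gao"; "my valley on Gao"; "Gao". Number 5 is "some heavy student under a curious wooden melody through my valley on Gao".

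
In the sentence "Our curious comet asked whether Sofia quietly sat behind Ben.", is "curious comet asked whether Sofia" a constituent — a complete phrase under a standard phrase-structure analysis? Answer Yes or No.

"curious" belongs to the noun phrase "our curious comet" while "Sofia" belongs to the verb phrase "asked whether Sofia quietly sat behind Ben"; a span that runs across that boundary is not a single phrase.

No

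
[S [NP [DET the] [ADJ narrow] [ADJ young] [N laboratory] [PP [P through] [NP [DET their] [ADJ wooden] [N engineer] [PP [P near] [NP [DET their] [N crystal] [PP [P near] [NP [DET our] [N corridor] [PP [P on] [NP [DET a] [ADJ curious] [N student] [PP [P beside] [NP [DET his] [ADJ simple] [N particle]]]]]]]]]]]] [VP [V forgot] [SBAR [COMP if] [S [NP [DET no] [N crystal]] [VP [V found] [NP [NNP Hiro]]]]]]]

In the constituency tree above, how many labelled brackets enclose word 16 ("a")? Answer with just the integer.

11

The word sits inside DET, which is inside NP, inside PP, inside NP, inside PP, inside NP, inside PP, inside NP, inside PP, inside NP, inside S — 11 brackets in all.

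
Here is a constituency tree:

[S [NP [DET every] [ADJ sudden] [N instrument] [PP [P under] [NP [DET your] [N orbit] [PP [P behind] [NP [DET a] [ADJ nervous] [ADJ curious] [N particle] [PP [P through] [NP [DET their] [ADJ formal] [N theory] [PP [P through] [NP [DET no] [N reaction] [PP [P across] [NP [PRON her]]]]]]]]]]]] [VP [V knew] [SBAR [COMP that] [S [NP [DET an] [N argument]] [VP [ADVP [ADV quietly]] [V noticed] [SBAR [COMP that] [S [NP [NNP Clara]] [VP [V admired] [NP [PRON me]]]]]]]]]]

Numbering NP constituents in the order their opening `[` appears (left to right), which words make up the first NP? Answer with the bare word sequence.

every sudden instrument under your orbit behind a nervous curious particle through their formal theory through no reaction across her

Opening `[NP` markers occur at word positions 1, 5, 8, 13, 17, 20, 23, 28, 30; the first of these opens the constituent [NP every sudden instrument under your orbit behind a nervous curious particle through their formal theory through no reaction across her].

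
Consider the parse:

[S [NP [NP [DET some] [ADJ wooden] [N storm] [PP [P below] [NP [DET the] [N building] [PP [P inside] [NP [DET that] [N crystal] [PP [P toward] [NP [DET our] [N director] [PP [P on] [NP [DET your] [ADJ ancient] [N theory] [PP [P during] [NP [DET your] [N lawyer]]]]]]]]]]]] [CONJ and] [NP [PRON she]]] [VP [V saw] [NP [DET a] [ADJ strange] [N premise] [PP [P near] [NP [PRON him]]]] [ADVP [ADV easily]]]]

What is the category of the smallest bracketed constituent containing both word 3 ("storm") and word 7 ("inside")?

Both words fall inside [NP some wooden storm below the building inside that crystal toward our director on your ancient theory during your lawyer] (words 1–19), and no smaller constituent contains them both. Label: NP.

NP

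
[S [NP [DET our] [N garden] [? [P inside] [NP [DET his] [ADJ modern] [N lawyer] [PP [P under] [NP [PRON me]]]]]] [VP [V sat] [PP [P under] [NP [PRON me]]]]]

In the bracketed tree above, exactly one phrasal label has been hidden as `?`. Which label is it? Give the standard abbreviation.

PP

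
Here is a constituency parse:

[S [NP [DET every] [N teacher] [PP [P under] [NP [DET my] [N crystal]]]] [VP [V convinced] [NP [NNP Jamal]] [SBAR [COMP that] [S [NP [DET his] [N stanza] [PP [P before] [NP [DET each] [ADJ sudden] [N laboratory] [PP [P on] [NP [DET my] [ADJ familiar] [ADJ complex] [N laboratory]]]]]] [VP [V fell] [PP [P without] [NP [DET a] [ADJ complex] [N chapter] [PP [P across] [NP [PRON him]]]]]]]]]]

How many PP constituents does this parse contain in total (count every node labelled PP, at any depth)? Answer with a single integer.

5

Scanning left to right, an opening `[PP` appears at word positions 3, 11, 15, 21, 25 — 5 in total.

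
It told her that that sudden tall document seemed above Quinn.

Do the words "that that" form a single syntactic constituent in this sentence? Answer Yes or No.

No

The sequence begins inside the complementizer "that" and ends inside the clause "that sudden tall document seemed above Quinn"; it crosses a phrase boundary, so no single node in the tree spans exactly those words.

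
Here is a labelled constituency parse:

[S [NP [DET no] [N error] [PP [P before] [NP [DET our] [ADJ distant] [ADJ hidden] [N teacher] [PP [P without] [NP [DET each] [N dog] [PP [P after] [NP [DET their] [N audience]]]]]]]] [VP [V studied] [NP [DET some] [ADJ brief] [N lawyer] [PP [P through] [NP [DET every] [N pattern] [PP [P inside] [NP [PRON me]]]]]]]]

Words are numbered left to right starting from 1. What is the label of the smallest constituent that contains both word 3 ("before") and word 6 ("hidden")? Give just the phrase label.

Both words fall inside [PP before our distant hidden teacher without each dog after their audience] (words 3–13), and no smaller constituent contains them both. Label: PP.

PP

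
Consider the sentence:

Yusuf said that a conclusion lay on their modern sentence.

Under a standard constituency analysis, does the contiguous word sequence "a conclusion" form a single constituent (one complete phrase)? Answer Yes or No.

Yes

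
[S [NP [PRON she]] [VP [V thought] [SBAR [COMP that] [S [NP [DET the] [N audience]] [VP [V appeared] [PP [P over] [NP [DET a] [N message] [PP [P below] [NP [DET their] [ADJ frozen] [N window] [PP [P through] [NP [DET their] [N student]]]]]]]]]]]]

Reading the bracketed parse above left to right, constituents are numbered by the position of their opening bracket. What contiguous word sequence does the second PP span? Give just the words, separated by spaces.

The PP opening brackets appear, in order, over: "over a message below their frozen window through their student"; "below their frozen window through their student"; "through their student". The second one spans "below their frozen window through their student".

below their frozen window through their student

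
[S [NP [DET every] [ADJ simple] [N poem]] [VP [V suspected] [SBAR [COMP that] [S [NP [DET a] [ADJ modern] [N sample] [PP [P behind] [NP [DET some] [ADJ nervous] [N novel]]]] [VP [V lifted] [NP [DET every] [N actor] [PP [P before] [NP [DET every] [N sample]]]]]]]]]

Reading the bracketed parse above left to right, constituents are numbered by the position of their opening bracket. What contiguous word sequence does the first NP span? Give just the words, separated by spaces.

every simple poem

Opening `[NP` markers occur at word positions 1, 6, 10, 14, 17; the first of these opens the constituent [NP every simple poem].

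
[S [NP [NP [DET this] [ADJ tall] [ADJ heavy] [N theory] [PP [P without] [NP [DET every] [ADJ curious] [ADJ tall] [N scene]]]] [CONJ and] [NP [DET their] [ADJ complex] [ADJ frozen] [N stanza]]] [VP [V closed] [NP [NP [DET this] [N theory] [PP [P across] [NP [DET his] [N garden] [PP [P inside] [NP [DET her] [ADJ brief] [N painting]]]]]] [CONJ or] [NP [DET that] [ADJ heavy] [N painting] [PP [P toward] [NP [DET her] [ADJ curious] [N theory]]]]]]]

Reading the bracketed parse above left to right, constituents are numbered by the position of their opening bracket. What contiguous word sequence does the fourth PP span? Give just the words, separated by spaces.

toward her curious theory

The PP opening brackets appear, in order, over: "without every curious tall scene"; "across his garden inside her brief painting"; "inside her brief painting"; "toward her curious theory". The fourth one spans "toward her curious theory".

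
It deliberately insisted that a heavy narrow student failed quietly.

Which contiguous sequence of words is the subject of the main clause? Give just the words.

In the main clause the verb is "insisted"; the NP preceding it, "it", is the subject.

it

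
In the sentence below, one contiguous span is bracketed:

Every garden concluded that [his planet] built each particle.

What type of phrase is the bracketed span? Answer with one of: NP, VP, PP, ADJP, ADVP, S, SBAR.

The span is built around the noun "planet" — a noun phrase (NP).

NP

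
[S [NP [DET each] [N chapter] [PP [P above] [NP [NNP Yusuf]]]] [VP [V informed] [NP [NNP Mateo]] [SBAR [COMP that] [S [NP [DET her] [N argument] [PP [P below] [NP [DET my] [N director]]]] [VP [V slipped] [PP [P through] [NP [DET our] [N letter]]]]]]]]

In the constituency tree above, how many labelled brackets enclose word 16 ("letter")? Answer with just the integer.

The word sits inside N, which is inside NP, inside PP, inside VP, inside S, inside SBAR, inside VP, inside S — 8 brackets in all.

8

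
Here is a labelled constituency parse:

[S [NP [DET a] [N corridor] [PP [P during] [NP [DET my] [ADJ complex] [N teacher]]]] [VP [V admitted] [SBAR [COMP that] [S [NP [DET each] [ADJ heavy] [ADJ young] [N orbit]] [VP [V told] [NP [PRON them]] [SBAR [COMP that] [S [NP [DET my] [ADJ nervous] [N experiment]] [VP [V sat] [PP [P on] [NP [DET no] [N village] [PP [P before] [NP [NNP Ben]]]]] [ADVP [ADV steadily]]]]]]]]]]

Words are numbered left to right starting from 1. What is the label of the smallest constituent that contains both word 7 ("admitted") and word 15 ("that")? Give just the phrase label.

The smallest bracket enclosing both words is [VP admitted that each heavy young orbit told them that my nervous experiment sat on no village before Ben steadily], so the label is VP.

VP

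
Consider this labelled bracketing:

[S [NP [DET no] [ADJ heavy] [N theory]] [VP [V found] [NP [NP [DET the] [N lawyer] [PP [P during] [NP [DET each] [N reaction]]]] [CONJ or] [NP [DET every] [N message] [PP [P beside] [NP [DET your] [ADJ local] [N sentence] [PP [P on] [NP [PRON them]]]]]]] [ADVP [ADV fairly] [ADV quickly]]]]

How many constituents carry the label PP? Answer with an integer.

Scanning left to right, an opening `[PP` appears at word positions 7, 13, 17 — 3 in total.

3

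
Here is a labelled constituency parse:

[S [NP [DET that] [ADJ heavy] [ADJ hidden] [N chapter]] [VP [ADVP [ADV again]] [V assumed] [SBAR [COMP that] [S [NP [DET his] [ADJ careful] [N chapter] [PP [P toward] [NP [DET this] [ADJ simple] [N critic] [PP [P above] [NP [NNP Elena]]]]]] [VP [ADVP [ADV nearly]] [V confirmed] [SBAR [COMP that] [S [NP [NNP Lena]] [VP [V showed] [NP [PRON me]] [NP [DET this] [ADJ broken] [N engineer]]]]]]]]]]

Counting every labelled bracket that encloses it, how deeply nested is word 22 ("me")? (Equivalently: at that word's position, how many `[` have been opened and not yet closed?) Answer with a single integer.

10

Path from the root down to the word: S → VP → SBAR → S → VP → SBAR → S → VP → NP → PRON. That is 10 enclosing brackets.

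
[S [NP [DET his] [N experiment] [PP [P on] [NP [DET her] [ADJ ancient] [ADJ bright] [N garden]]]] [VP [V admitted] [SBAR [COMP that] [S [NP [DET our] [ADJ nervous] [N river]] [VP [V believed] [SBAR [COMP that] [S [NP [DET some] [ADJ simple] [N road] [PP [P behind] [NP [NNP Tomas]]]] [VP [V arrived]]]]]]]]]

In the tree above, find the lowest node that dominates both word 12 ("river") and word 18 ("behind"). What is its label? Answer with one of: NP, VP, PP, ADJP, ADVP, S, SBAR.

S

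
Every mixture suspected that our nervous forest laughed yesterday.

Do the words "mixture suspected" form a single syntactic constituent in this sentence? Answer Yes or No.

"mixture" belongs to the noun phrase "every mixture" while "suspected" belongs to the verb phrase "suspected that our nervous forest laughed yesterday"; a span that runs across that boundary is not a single phrase.

No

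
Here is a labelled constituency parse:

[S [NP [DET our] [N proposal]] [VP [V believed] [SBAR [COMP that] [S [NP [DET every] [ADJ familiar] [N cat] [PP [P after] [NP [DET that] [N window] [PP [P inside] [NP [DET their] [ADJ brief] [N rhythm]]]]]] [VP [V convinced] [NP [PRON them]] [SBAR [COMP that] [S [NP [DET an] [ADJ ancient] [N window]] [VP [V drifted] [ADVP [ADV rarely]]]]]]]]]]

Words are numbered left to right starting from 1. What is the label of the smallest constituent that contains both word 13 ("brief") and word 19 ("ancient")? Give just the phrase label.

S

Word 13 lies under S → VP → SBAR → S → NP → PP → NP → PP → NP → ADJ; word 19 lies under S → VP → SBAR → S → VP → SBAR → S → NP → ADJ. The lowest shared node is the S.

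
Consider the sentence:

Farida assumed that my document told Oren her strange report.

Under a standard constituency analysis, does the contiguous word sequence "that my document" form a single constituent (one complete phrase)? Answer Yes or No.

No

The sequence begins inside the complementizer "that" and ends inside the clause "my document told Oren her strange report"; it crosses a phrase boundary, so no single node in the tree spans exactly those words.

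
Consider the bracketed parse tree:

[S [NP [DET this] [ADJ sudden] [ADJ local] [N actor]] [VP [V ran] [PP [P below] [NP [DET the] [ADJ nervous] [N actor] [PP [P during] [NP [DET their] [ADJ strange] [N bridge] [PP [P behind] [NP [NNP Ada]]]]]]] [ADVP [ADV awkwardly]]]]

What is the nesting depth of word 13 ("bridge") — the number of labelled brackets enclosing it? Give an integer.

7

Counting open brackets not yet closed at "bridge": [S [VP [PP [NP [PP [NP [N = 7.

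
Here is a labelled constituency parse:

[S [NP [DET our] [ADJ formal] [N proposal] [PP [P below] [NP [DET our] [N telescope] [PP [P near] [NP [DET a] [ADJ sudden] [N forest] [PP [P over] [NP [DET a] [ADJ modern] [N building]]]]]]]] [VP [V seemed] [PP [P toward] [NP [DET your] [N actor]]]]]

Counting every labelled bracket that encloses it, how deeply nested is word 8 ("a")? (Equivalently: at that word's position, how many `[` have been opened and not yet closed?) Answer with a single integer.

7

Path from the root down to the word: S → NP → PP → NP → PP → NP → DET. That is 7 enclosing brackets.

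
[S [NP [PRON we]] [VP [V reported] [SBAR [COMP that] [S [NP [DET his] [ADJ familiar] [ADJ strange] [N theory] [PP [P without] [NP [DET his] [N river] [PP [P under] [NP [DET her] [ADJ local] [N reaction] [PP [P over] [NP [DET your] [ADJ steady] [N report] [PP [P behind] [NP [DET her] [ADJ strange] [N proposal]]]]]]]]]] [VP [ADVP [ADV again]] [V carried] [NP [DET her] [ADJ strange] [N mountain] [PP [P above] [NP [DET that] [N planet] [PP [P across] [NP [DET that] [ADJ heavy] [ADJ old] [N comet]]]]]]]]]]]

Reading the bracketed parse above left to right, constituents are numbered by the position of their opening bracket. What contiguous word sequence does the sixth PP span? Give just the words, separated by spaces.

across that heavy old comet

Opening `[PP` markers occur at word positions 8, 11, 15, 19, 28, 31; the sixth of these opens the constituent [PP across that heavy old comet].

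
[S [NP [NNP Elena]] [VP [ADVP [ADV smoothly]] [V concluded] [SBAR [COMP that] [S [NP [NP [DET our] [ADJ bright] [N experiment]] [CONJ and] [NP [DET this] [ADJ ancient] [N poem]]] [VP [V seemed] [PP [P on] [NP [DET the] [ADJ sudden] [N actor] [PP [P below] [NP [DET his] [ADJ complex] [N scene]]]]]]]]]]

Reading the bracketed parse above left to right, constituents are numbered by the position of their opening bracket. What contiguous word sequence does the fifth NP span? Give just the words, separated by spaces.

the sudden actor below his complex scene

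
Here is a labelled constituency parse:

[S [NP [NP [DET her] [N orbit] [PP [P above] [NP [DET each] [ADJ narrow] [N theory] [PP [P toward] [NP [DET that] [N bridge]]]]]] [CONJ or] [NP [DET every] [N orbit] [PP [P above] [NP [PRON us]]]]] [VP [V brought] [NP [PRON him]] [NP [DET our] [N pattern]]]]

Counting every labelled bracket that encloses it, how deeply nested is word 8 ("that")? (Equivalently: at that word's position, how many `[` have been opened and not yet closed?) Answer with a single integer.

The word sits inside DET, which is inside NP, inside PP, inside NP, inside PP, inside NP, inside NP, inside S — 8 brackets in all.

8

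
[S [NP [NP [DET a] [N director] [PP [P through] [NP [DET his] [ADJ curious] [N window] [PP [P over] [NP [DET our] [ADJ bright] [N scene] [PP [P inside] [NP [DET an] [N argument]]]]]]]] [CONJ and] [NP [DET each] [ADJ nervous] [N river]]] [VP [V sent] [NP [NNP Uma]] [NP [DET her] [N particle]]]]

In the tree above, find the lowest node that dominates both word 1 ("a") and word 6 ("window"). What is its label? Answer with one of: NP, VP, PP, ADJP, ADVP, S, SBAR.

NP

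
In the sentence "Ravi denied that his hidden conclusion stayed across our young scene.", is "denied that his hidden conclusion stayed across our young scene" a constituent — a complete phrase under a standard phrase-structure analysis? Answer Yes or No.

"denied that his hidden conclusion stayed across our young scene" is exactly the verb phrase [VP denied that his hidden conclusion stayed across our young scene], a complete constituent.

Yes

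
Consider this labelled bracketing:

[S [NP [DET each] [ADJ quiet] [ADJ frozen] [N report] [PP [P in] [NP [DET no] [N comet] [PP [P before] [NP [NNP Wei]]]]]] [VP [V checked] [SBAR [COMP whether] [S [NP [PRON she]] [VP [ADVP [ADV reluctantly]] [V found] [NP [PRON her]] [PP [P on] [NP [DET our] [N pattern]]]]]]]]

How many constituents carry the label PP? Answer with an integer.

Listing each PP by its span: [PP in no comet before Wei]; [PP before Wei]; [PP on our pattern] — that makes 3.

3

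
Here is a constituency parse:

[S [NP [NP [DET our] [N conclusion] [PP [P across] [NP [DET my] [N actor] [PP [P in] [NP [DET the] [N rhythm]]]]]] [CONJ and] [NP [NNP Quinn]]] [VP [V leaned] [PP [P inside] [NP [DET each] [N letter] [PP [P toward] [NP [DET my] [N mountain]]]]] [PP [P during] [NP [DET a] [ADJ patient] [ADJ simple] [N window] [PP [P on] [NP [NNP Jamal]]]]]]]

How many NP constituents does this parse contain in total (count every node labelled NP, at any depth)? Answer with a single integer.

9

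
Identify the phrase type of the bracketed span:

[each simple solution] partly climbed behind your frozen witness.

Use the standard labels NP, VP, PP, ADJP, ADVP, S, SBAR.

NP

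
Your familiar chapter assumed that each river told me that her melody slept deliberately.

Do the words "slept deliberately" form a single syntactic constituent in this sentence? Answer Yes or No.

"slept deliberately" is exactly the verb phrase [VP slept deliberately], a complete constituent.

Yes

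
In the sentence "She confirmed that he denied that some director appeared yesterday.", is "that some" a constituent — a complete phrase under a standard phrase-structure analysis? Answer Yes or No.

No

The smallest constituent containing the whole sequence is the subordinate clause [SBAR that some director appeared yesterday], but the sequence is only part of it — it straddles the boundary between complementizer "that" and clause "some director appeared yesterday".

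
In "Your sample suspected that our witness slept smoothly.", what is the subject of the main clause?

your sample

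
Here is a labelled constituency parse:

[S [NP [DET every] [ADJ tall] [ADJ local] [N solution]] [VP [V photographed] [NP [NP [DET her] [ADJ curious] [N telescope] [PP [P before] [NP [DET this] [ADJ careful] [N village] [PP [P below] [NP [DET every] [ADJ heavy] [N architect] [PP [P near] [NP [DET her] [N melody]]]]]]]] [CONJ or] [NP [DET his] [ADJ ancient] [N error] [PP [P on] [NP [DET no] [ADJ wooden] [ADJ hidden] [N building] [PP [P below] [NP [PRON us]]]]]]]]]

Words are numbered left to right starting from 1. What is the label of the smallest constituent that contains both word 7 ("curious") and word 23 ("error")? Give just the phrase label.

The smallest bracket enclosing both words is [NP her curious telescope before this careful village below every heavy architect near her melody or his ancient error on no wooden hidden building below us], so the label is NP.

NP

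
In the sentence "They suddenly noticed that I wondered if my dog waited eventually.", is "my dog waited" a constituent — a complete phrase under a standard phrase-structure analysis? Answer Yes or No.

No

"my" belongs to the noun phrase "my dog" while "waited" belongs to the verb phrase "waited eventually"; a span that runs across that boundary is not a single phrase.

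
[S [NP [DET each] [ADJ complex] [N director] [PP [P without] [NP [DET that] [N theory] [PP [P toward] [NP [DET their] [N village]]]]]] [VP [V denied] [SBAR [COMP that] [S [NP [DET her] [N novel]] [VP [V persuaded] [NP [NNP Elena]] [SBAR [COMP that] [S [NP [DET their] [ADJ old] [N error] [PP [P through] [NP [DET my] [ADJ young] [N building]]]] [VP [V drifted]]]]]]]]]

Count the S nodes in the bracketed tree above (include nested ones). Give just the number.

3

Scanning left to right, an opening `[S` appears at word positions 1, 12, 17 — 3 in total.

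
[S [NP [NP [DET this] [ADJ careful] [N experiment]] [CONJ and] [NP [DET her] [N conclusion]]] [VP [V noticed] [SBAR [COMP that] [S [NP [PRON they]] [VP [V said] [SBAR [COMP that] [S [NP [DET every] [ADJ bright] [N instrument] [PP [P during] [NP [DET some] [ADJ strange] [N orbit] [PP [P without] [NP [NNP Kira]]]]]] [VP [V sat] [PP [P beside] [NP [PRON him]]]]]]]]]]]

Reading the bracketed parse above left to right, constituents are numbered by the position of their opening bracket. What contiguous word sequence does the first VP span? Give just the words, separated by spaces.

Opening `[VP` markers occur at word positions 7, 10, 21; the first of these opens the constituent [VP noticed that they said that every bright instrument during some strange orbit without Kira sat beside him].

noticed that they said that every bright instrument during some strange orbit without Kira sat beside him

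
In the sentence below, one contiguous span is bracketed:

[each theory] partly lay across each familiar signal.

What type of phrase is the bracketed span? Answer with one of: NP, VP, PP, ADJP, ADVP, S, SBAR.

The span is built around the noun "theory" — a noun phrase (NP).

NP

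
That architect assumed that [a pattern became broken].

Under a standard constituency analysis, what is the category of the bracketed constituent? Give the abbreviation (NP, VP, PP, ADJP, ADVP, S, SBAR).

S

The span is built around the head "became" — a clause (S).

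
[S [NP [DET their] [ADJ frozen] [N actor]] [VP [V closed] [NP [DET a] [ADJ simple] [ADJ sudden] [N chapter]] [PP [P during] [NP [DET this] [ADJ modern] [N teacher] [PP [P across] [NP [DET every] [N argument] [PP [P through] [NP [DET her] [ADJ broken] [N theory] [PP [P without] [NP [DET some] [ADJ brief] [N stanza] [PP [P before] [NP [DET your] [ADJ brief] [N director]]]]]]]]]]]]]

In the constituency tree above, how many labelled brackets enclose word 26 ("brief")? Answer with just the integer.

13

Path from the root down to the word: S → VP → PP → NP → PP → NP → PP → NP → PP → NP → PP → NP → ADJ. That is 13 enclosing brackets.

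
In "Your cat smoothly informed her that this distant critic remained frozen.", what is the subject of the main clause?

your cat

"your cat" is the NP that combines with the VP headed by "informed" to form the main clause — the subject.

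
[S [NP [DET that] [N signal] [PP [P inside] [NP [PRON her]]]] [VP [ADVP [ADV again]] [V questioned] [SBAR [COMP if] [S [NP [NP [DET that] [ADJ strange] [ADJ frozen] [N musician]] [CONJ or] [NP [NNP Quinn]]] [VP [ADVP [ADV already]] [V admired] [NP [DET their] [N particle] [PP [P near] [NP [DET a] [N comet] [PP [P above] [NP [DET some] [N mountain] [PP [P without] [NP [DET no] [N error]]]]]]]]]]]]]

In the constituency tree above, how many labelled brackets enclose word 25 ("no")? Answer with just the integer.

13

The word sits inside DET, which is inside NP, inside PP, inside NP, inside PP, inside NP, inside PP, inside NP, inside VP, inside S, inside SBAR, inside VP, inside S — 13 brackets in all.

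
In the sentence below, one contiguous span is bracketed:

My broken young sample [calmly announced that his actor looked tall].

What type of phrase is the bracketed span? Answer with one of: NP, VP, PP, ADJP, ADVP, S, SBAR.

VP

The bracketed span "calmly announced that his actor looked tall" is headed by "announced", making it a verb phrase (VP).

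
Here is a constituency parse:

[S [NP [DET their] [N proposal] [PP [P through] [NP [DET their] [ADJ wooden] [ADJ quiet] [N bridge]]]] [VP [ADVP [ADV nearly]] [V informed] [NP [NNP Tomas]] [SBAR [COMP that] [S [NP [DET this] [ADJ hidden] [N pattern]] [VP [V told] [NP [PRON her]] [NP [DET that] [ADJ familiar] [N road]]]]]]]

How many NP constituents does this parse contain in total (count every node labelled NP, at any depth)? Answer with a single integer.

6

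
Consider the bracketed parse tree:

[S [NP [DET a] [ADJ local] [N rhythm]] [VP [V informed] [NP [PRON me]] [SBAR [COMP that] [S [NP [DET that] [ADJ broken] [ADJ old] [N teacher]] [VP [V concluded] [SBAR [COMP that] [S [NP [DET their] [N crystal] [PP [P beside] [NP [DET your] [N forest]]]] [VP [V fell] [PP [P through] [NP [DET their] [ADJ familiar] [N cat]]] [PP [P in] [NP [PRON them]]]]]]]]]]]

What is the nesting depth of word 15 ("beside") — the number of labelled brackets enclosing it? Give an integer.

10

Counting open brackets not yet closed at "beside": [S [VP [SBAR [S [VP [SBAR [S [NP [PP [P = 10.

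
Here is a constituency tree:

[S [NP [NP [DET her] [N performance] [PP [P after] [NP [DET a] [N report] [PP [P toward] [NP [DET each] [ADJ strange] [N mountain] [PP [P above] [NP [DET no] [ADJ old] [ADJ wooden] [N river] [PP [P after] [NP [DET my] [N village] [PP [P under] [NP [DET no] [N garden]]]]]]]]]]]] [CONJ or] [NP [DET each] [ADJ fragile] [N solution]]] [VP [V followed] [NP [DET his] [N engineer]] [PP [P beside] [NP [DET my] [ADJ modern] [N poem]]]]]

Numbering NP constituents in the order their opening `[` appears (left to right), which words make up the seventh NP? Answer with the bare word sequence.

no garden

Opening `[NP` markers occur at word positions 1, 1, 4, 7, 11, 16, 19, 22, 26, 29; the seventh of these opens the constituent [NP no garden].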